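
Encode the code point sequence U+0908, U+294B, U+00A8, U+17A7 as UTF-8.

E0 A4 88 E2 A5 8B C2 A8 E1 9E A7

U+0908: 3-byte form → E0 A4 88.
U+294B: 3-byte form → E2 A5 8B.
U+00A8: 2-byte form → C2 A8.
U+17A7: 3-byte form → E1 9E A7.
Concatenated (11 bytes): E0 A4 88 E2 A5 8B C2 A8 E1 9E A7.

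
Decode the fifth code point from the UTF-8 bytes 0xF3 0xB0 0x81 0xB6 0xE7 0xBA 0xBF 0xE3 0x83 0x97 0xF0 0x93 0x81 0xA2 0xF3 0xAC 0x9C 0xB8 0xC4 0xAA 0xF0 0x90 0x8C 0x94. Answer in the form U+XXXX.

U+EC738

Offset 0: leading byte 0xF3 = 11110011 → 4-byte char #1 = F3 B0 81 B6.
Offset 4: leading byte 0xE7 = 11100111 → 3-byte char #2 = E7 BA BF.
Offset 7: leading byte 0xE3 = 11100011 → 3-byte char #3 = E3 83 97.
Offset 10: leading byte 0xF0 = 11110000 → 4-byte char #4 = F0 93 81 A2.
Offset 14: leading byte 0xF3 = 11110011 → 4-byte char #5 = F3 AC 9C B8.
Leading byte 0xF3 = 11110011 matches 11110xxx → 4-byte sequence.
Byte 1: 0xF3 = 11110011, payload 011 (3 bits).
Byte 2: 0xAC = 10101100 (10xxxxxx ✓), payload 101100.
Byte 3: 0x9C = 10011100 (10xxxxxx ✓), payload 011100.
Byte 4: 0xB8 = 10111000 (10xxxxxx ✓), payload 111000.
Concatenate: 011101100011100111000 = 0xEC738 (21 bits → U+EC738).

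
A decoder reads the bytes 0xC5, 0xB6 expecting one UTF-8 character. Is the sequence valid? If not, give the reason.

valid

Leading byte 0xC5 = 11000101 → 2-byte form.
Continuation bytes 0xB6=10110110 all match 10xxxxxx.
Decoded value 0x176 is ≥ 0x80 (shortest form) and not a surrogate.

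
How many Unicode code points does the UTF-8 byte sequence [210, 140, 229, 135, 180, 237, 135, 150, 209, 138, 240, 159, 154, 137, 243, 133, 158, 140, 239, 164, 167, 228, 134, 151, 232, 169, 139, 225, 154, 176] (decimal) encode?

10

Byte at offset 0: 0xD2 = 11010010 → 2-byte char (#1). Advance 2.
Byte at offset 2: 0xE5 = 11100101 → 3-byte char (#2). Advance 3.
Byte at offset 5: 0xED = 11101101 → 3-byte char (#3). Advance 3.
Byte at offset 8: 0xD1 = 11010001 → 2-byte char (#4). Advance 2.
Byte at offset 10: 0xF0 = 11110000 → 4-byte char (#5). Advance 4.
Byte at offset 14: 0xF3 = 11110011 → 4-byte char (#6). Advance 4.
Byte at offset 18: 0xEF = 11101111 → 3-byte char (#7). Advance 3.
Byte at offset 21: 0xE4 = 11100100 → 3-byte char (#8). Advance 3.
Byte at offset 24: 0xE8 = 11101000 → 3-byte char (#9). Advance 3.
Byte at offset 27: 0xE1 = 11100001 → 3-byte char (#10). Advance 3.
Reached end at offset 30 after 10 code points.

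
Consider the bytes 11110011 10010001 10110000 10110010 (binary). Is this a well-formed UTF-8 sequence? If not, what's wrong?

valid

Leading byte 0xF3 = 11110011 → 4-byte form.
Continuation bytes 0x91=10010001, 0xB0=10110000, 0xB2=10110010 all match 10xxxxxx.
Decoded value 0xD1C32 is ≥ 0x10000 (shortest form) and not a surrogate.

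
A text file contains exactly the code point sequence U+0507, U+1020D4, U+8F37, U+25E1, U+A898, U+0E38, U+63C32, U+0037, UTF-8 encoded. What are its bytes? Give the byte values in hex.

U+0507: 2-byte form → D4 87.
U+1020D4: 4-byte form → F4 82 83 94.
U+8F37: 3-byte form → E8 BC B7.
U+25E1: 3-byte form → E2 97 A1.
U+A898: 3-byte form → EA A2 98.
U+0E38: 3-byte form → E0 B8 B8.
U+63C32: 4-byte form → F1 A3 B0 B2.
U+0037: 1-byte form → 37.
Concatenated (23 bytes): D4 87 F4 82 83 94 E8 BC B7 E2 97 A1 EA A2 98 E0 B8 B8 F1 A3 B0 B2 37.

D4 87 F4 82 83 94 E8 BC B7 E2 97 A1 EA A2 98 E0 B8 B8 F1 A3 B0 B2 37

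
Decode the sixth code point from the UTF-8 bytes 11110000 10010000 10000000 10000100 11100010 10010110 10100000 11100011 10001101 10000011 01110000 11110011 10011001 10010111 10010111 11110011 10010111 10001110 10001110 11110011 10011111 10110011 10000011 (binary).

Offset 0: leading byte 0xF0 = 11110000 → 4-byte char #1 = F0 90 80 84.
Offset 4: leading byte 0xE2 = 11100010 → 3-byte char #2 = E2 96 A0.
Offset 7: leading byte 0xE3 = 11100011 → 3-byte char #3 = E3 8D 83.
Offset 10: leading byte 0x70 = 01110000 → 1-byte char #4 = 70.
Offset 11: leading byte 0xF3 = 11110011 → 4-byte char #5 = F3 99 97 97.
Offset 15: leading byte 0xF3 = 11110011 → 4-byte char #6 = F3 97 8E 8E.
Leading byte 0xF3 = 11110011 matches 11110xxx → 4-byte sequence.
Byte 1: 0xF3 = 11110011, payload 011 (3 bits).
Byte 2: 0x97 = 10010111 (10xxxxxx ✓), payload 010111.
Byte 3: 0x8E = 10001110 (10xxxxxx ✓), payload 001110.
Byte 4: 0x8E = 10001110 (10xxxxxx ✓), payload 001110.
Concatenate: 011010111001110001110 = 0xD738E (21 bits → U+D738E).

U+D738E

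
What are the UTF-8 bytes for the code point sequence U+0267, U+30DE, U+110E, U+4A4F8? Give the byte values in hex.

U+0267: 2-byte form → C9 A7.
U+30DE: 3-byte form → E3 83 9E.
U+110E: 3-byte form → E1 84 8E.
U+4A4F8: 4-byte form → F1 8A 93 B8.
Concatenated (12 bytes): C9 A7 E3 83 9E E1 84 8E F1 8A 93 B8.

C9 A7 E3 83 9E E1 84 8E F1 8A 93 B8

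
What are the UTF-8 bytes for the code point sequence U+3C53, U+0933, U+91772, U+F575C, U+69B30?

E3 B1 93 E0 A4 B3 F2 91 9D B2 F3 B5 9D 9C F1 A9 AC B0

U+3C53: 3-byte form → E3 B1 93.
U+0933: 3-byte form → E0 A4 B3.
U+91772: 4-byte form → F2 91 9D B2.
U+F575C: 4-byte form → F3 B5 9D 9C.
U+69B30: 4-byte form → F1 A9 AC B0.
Concatenated (18 bytes): E3 B1 93 E0 A4 B3 F2 91 9D B2 F3 B5 9D 9C F1 A9 AC B0.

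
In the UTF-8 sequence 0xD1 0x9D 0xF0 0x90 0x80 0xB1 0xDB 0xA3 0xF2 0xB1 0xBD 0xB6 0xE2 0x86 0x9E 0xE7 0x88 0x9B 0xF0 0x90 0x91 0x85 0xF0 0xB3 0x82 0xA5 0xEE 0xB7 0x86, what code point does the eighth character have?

U+330A5

Offset 0: leading byte 0xD1 = 11010001 → 2-byte char #1 = D1 9D.
Offset 2: leading byte 0xF0 = 11110000 → 4-byte char #2 = F0 90 80 B1.
Offset 6: leading byte 0xDB = 11011011 → 2-byte char #3 = DB A3.
Offset 8: leading byte 0xF2 = 11110010 → 4-byte char #4 = F2 B1 BD B6.
Offset 12: leading byte 0xE2 = 11100010 → 3-byte char #5 = E2 86 9E.
Offset 15: leading byte 0xE7 = 11100111 → 3-byte char #6 = E7 88 9B.
Offset 18: leading byte 0xF0 = 11110000 → 4-byte char #7 = F0 90 91 85.
Offset 22: leading byte 0xF0 = 11110000 → 4-byte char #8 = F0 B3 82 A5.
Leading byte 0xF0 = 11110000 matches 11110xxx → 4-byte sequence.
Byte 1: 0xF0 = 11110000, payload 000 (3 bits).
Byte 2: 0xB3 = 10110011 (10xxxxxx ✓), payload 110011.
Byte 3: 0x82 = 10000010 (10xxxxxx ✓), payload 000010.
Byte 4: 0xA5 = 10100101 (10xxxxxx ✓), payload 100101.
Concatenate: 000110011000010100101 = 0x330A5 (21 bits → U+330A5).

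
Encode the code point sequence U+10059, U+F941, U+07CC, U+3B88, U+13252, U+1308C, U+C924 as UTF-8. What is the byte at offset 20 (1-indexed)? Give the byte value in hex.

0x8C

1-indexed offset 20 is 0-indexed offset 19.
U+10059 → 4-byte form F0 90 81 99 at offsets 0–3.
U+F941 → 3-byte form EF A5 81 at offsets 4–6.
U+07CC → 2-byte form DF 8C at offsets 7–8.
U+3B88 → 3-byte form E3 AE 88 at offsets 9–11.
U+13252 → 4-byte form F0 93 89 92 at offsets 12–15.
U+1308C → 4-byte form F0 93 82 8C at offsets 16–19.
Offset 19 falls in char 6's range; it's byte 4 of F0 93 82 8C = 0x8C.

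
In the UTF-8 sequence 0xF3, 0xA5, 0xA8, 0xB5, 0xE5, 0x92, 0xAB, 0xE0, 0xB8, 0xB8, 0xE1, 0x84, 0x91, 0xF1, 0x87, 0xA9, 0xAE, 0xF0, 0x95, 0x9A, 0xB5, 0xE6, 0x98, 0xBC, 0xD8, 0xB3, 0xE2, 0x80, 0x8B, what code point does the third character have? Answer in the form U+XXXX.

U+0E38

Offset 0: leading byte 0xF3 = 11110011 → 4-byte char #1 = F3 A5 A8 B5.
Offset 4: leading byte 0xE5 = 11100101 → 3-byte char #2 = E5 92 AB.
Offset 7: leading byte 0xE0 = 11100000 → 3-byte char #3 = E0 B8 B8.
Leading byte 0xE0 = 11100000 matches 1110xxxx → 3-byte sequence.
Byte 1: 0xE0 = 11100000, payload 0000 (4 bits).
Byte 2: 0xB8 = 10111000 (10xxxxxx ✓), payload 111000.
Byte 3: 0xB8 = 10111000 (10xxxxxx ✓), payload 111000.
Concatenate: 0000111000111000 = 0xE38 (16 bits → U+0E38).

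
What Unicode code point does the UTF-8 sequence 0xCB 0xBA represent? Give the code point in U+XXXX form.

U+02FA

Leading byte 0xCB = 11001011 matches 110xxxxx → 2-byte sequence.
Byte 1: 0xCB = 11001011, payload 01011 (5 bits).
Byte 2: 0xBA = 10111010 (10xxxxxx ✓), payload 111010.
Concatenate: 01011111010 = 0x2FA (11 bits → U+02FA).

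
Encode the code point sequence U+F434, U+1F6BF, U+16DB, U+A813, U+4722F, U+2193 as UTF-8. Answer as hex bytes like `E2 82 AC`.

EF 90 B4 F0 9F 9A BF E1 9B 9B EA A0 93 F1 87 88 AF E2 86 93

U+F434: 3-byte form → EF 90 B4.
U+1F6BF: 4-byte form → F0 9F 9A BF.
U+16DB: 3-byte form → E1 9B 9B.
U+A813: 3-byte form → EA A0 93.
U+4722F: 4-byte form → F1 87 88 AF.
U+2193: 3-byte form → E2 86 93.
Concatenated (20 bytes): EF 90 B4 F0 9F 9A BF E1 9B 9B EA A0 93 F1 87 88 AF E2 86 93.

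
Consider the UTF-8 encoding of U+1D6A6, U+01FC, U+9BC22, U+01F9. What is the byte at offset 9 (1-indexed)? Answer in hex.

0xB0

1-indexed offset 9 is 0-indexed offset 8.
U+1D6A6 → 4-byte form F0 9D 9A A6 at offsets 0–3.
U+01FC → 2-byte form C7 BC at offsets 4–5.
U+9BC22 → 4-byte form F2 9B B0 A2 at offsets 6–9.
Offset 8 falls in char 3's range; it's byte 3 of F2 9B B0 A2 = 0xB0.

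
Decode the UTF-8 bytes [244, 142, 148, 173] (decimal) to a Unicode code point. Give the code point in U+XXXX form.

Leading byte 0xF4 = 11110100 matches 11110xxx → 4-byte sequence.
Byte 1: 0xF4 = 11110100, payload 100 (3 bits).
Byte 2: 0x8E = 10001110 (10xxxxxx ✓), payload 001110.
Byte 3: 0x94 = 10010100 (10xxxxxx ✓), payload 010100.
Byte 4: 0xAD = 10101101 (10xxxxxx ✓), payload 101101.
Concatenate: 100001110010100101101 = 0x10E52D (21 bits → U+10E52D).

U+10E52D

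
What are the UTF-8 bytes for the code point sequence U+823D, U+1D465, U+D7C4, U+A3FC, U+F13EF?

U+823D: 3-byte form → E8 88 BD.
U+1D465: 4-byte form → F0 9D 91 A5.
U+D7C4: 3-byte form → ED 9F 84.
U+A3FC: 3-byte form → EA 8F BC.
U+F13EF: 4-byte form → F3 B1 8F AF.
Concatenated (17 bytes): E8 88 BD F0 9D 91 A5 ED 9F 84 EA 8F BC F3 B1 8F AF.

E8 88 BD F0 9D 91 A5 ED 9F 84 EA 8F BC F3 B1 8F AF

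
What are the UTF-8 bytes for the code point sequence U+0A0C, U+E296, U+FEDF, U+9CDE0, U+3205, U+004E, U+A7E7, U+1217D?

E0 A8 8C EE 8A 96 EF BB 9F F2 9C B7 A0 E3 88 85 4E EA 9F A7 F0 92 85 BD

U+0A0C: 3-byte form → E0 A8 8C.
U+E296: 3-byte form → EE 8A 96.
U+FEDF: 3-byte form → EF BB 9F.
U+9CDE0: 4-byte form → F2 9C B7 A0.
U+3205: 3-byte form → E3 88 85.
U+004E: 1-byte form → 4E.
U+A7E7: 3-byte form → EA 9F A7.
U+1217D: 4-byte form → F0 92 85 BD.
Concatenated (24 bytes): E0 A8 8C EE 8A 96 EF BB 9F F2 9C B7 A0 E3 88 85 4E EA 9F A7 F0 92 85 BD.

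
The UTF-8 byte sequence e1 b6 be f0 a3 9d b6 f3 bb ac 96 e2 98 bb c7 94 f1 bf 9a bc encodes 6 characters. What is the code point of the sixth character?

U+7F6BC

Offset 0: leading byte 0xE1 = 11100001 → 3-byte char #1 = E1 B6 BE.
Offset 3: leading byte 0xF0 = 11110000 → 4-byte char #2 = F0 A3 9D B6.
Offset 7: leading byte 0xF3 = 11110011 → 4-byte char #3 = F3 BB AC 96.
Offset 11: leading byte 0xE2 = 11100010 → 3-byte char #4 = E2 98 BB.
Offset 14: leading byte 0xC7 = 11000111 → 2-byte char #5 = C7 94.
Offset 16: leading byte 0xF1 = 11110001 → 4-byte char #6 = F1 BF 9A BC.
Leading byte 0xF1 = 11110001 matches 11110xxx → 4-byte sequence.
Byte 1: 0xF1 = 11110001, payload 001 (3 bits).
Byte 2: 0xBF = 10111111 (10xxxxxx ✓), payload 111111.
Byte 3: 0x9A = 10011010 (10xxxxxx ✓), payload 011010.
Byte 4: 0xBC = 10111100 (10xxxxxx ✓), payload 111100.
Concatenate: 001111111011010111100 = 0x7F6BC (21 bits → U+7F6BC).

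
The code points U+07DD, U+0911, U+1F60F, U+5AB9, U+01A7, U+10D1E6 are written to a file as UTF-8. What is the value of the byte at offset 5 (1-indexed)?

0x91

1-indexed offset 5 is 0-indexed offset 4.
U+07DD → 2-byte form DF 9D at offsets 0–1.
U+0911 → 3-byte form E0 A4 91 at offsets 2–4.
Offset 4 falls in char 2's range; it's byte 3 of E0 A4 91 = 0x91.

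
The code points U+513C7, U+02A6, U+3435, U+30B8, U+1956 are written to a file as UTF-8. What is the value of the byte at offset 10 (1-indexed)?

0xE3

1-indexed offset 10 is 0-indexed offset 9.
U+513C7 → 4-byte form F1 91 8F 87 at offsets 0–3.
U+02A6 → 2-byte form CA A6 at offsets 4–5.
U+3435 → 3-byte form E3 90 B5 at offsets 6–8.
U+30B8 → 3-byte form E3 82 B8 at offsets 9–11.
Offset 9 falls in char 4's range; it's byte 1 of E3 82 B8 = 0xE3.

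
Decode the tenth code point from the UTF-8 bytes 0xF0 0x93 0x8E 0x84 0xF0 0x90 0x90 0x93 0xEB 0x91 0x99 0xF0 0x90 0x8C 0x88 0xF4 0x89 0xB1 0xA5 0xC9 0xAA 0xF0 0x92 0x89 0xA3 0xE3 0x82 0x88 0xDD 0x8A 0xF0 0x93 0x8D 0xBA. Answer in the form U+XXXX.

U+1337A

Offset 0: leading byte 0xF0 = 11110000 → 4-byte char #1 = F0 93 8E 84.
Offset 4: leading byte 0xF0 = 11110000 → 4-byte char #2 = F0 90 90 93.
Offset 8: leading byte 0xEB = 11101011 → 3-byte char #3 = EB 91 99.
Offset 11: leading byte 0xF0 = 11110000 → 4-byte char #4 = F0 90 8C 88.
Offset 15: leading byte 0xF4 = 11110100 → 4-byte char #5 = F4 89 B1 A5.
Offset 19: leading byte 0xC9 = 11001001 → 2-byte char #6 = C9 AA.
Offset 21: leading byte 0xF0 = 11110000 → 4-byte char #7 = F0 92 89 A3.
Offset 25: leading byte 0xE3 = 11100011 → 3-byte char #8 = E3 82 88.
Offset 28: leading byte 0xDD = 11011101 → 2-byte char #9 = DD 8A.
Offset 30: leading byte 0xF0 = 11110000 → 4-byte char #10 = F0 93 8D BA.
Leading byte 0xF0 = 11110000 matches 11110xxx → 4-byte sequence.
Byte 1: 0xF0 = 11110000, payload 000 (3 bits).
Byte 2: 0x93 = 10010011 (10xxxxxx ✓), payload 010011.
Byte 3: 0x8D = 10001101 (10xxxxxx ✓), payload 001101.
Byte 4: 0xBA = 10111010 (10xxxxxx ✓), payload 111010.
Concatenate: 000010011001101111010 = 0x1337A (21 bits → U+1337A).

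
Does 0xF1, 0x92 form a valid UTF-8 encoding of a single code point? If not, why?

invalid (sequence truncated)

Leading byte 0xF1 = 11110001 → 4-byte form, but only 2 bytes are present.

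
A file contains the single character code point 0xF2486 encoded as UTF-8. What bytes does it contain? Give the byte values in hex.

U+F2486 = 0xF2486 = 992390 decimal. In range U+10000–U+10FFFF → 4-byte form: 11110xxx 10xxxxxx 10xxxxxx 10xxxxxx.
Binary (21 bits): 011110010010010000110.
Split 3+6+6+6: 011 | 110010 | 010010 | 000110.
Byte 1: 11110011 = 0xF3.
Byte 2: 10110010 = 0xB2.
Byte 3: 10010010 = 0x92.
Byte 4: 10000110 = 0x86.

F3 B2 92 86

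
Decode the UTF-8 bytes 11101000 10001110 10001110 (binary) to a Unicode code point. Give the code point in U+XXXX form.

Leading byte 0xE8 = 11101000 matches 1110xxxx → 3-byte sequence.
Byte 1: 0xE8 = 11101000, payload 1000 (4 bits).
Byte 2: 0x8E = 10001110 (10xxxxxx ✓), payload 001110.
Byte 3: 0x8E = 10001110 (10xxxxxx ✓), payload 001110.
Concatenate: 1000001110001110 = 0x838E (16 bits → U+838E).

U+838E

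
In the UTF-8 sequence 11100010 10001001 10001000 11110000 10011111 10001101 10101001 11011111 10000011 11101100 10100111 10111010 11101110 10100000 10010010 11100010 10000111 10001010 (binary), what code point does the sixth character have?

Offset 0: leading byte 0xE2 = 11100010 → 3-byte char #1 = E2 89 88.
Offset 3: leading byte 0xF0 = 11110000 → 4-byte char #2 = F0 9F 8D A9.
Offset 7: leading byte 0xDF = 11011111 → 2-byte char #3 = DF 83.
Offset 9: leading byte 0xEC = 11101100 → 3-byte char #4 = EC A7 BA.
Offset 12: leading byte 0xEE = 11101110 → 3-byte char #5 = EE A0 92.
Offset 15: leading byte 0xE2 = 11100010 → 3-byte char #6 = E2 87 8A.
Leading byte 0xE2 = 11100010 matches 1110xxxx → 3-byte sequence.
Byte 1: 0xE2 = 11100010, payload 0010 (4 bits).
Byte 2: 0x87 = 10000111 (10xxxxxx ✓), payload 000111.
Byte 3: 0x8A = 10001010 (10xxxxxx ✓), payload 001010.
Concatenate: 0010000111001010 = 0x21CA (16 bits → U+21CA).

U+21CA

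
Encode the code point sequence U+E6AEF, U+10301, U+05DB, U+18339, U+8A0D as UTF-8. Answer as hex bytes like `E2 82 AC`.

U+E6AEF: 4-byte form → F3 A6 AB AF.
U+10301: 4-byte form → F0 90 8C 81.
U+05DB: 2-byte form → D7 9B.
U+18339: 4-byte form → F0 98 8C B9.
U+8A0D: 3-byte form → E8 A8 8D.
Concatenated (17 bytes): F3 A6 AB AF F0 90 8C 81 D7 9B F0 98 8C B9 E8 A8 8D.

F3 A6 AB AF F0 90 8C 81 D7 9B F0 98 8C B9 E8 A8 8D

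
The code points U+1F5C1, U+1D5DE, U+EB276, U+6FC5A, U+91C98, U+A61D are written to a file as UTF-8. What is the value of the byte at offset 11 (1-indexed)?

1-indexed offset 11 is 0-indexed offset 10.
U+1F5C1 → 4-byte form F0 9F 97 81 at offsets 0–3.
U+1D5DE → 4-byte form F0 9D 97 9E at offsets 4–7.
U+EB276 → 4-byte form F3 AB 89 B6 at offsets 8–11.
Offset 10 falls in char 3's range; it's byte 3 of F3 AB 89 B6 = 0x89.

0x89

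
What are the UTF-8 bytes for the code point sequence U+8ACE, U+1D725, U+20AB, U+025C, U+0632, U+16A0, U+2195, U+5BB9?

E8 AB 8E F0 9D 9C A5 E2 82 AB C9 9C D8 B2 E1 9A A0 E2 86 95 E5 AE B9

U+8ACE: 3-byte form → E8 AB 8E.
U+1D725: 4-byte form → F0 9D 9C A5.
U+20AB: 3-byte form → E2 82 AB.
U+025C: 2-byte form → C9 9C.
U+0632: 2-byte form → D8 B2.
U+16A0: 3-byte form → E1 9A A0.
U+2195: 3-byte form → E2 86 95.
U+5BB9: 3-byte form → E5 AE B9.
Concatenated (23 bytes): E8 AB 8E F0 9D 9C A5 E2 82 AB C9 9C D8 B2 E1 9A A0 E2 86 95 E5 AE B9.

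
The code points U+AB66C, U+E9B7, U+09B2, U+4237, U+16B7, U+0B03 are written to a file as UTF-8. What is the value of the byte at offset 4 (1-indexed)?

1-indexed offset 4 is 0-indexed offset 3.
U+AB66C → 4-byte form F2 AB 99 AC at offsets 0–3.
Offset 3 falls in char 1's range; it's byte 4 of F2 AB 99 AC = 0xAC.

0xAC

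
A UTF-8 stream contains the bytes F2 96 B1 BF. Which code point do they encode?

Leading byte 0xF2 = 11110010 matches 11110xxx → 4-byte sequence.
Byte 1: 0xF2 = 11110010, payload 010 (3 bits).
Byte 2: 0x96 = 10010110 (10xxxxxx ✓), payload 010110.
Byte 3: 0xB1 = 10110001 (10xxxxxx ✓), payload 110001.
Byte 4: 0xBF = 10111111 (10xxxxxx ✓), payload 111111.
Concatenate: 010010110110001111111 = 0x96C7F (21 bits → U+96C7F).

U+96C7F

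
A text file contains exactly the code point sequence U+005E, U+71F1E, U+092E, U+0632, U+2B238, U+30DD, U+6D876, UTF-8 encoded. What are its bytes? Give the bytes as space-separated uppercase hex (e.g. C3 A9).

U+005E: 1-byte form → 5E.
U+71F1E: 4-byte form → F1 B1 BC 9E.
U+092E: 3-byte form → E0 A4 AE.
U+0632: 2-byte form → D8 B2.
U+2B238: 4-byte form → F0 AB 88 B8.
U+30DD: 3-byte form → E3 83 9D.
U+6D876: 4-byte form → F1 AD A1 B6.
Concatenated (21 bytes): 5E F1 B1 BC 9E E0 A4 AE D8 B2 F0 AB 88 B8 E3 83 9D F1 AD A1 B6.

5E F1 B1 BC 9E E0 A4 AE D8 B2 F0 AB 88 B8 E3 83 9D F1 AD A1 B6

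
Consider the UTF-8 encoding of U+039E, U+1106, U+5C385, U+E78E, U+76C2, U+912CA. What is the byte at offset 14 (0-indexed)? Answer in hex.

U+039E → 2-byte form CE 9E at offsets 0–1.
U+1106 → 3-byte form E1 84 86 at offsets 2–4.
U+5C385 → 4-byte form F1 9C 8E 85 at offsets 5–8.
U+E78E → 3-byte form EE 9E 8E at offsets 9–11.
U+76C2 → 3-byte form E7 9B 82 at offsets 12–14.
Offset 14 falls in char 5's range; it's byte 3 of E7 9B 82 = 0x82.

0x82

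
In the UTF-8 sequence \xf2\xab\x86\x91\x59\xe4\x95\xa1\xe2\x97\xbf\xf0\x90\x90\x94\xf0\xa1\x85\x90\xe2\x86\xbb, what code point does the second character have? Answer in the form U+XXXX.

U+0059

Offset 0: leading byte 0xF2 = 11110010 → 4-byte char #1 = F2 AB 86 91.
Offset 4: leading byte 0x59 = 01011001 → 1-byte char #2 = 59.
Leading byte 0x59 = 01011001 matches 0xxxxxxx → 1-byte sequence.
Byte 1: 0x59 = 01011001, payload 1011001 (7 bits).
Concatenate: 1011001 = 0x59 (7 bits → U+0059).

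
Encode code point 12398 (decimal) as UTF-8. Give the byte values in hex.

U+306E = 0x306E = 12398 decimal. In range U+0800–U+FFFF → 3-byte form: 1110xxxx 10xxxxxx 10xxxxxx.
Binary (16 bits): 0011000001101110.
Split 4+6+6: 0011 | 000001 | 101110.
Byte 1: 11100011 = 0xE3.
Byte 2: 10000001 = 0x81.
Byte 3: 10101110 = 0xAE.

E3 81 AE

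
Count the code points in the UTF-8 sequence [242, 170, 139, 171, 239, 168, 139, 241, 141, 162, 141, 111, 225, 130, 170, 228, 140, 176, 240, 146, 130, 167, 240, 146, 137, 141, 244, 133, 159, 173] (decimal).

9

Byte at offset 0: 0xF2 = 11110010 → 4-byte char (#1). Advance 4.
Byte at offset 4: 0xEF = 11101111 → 3-byte char (#2). Advance 3.
Byte at offset 7: 0xF1 = 11110001 → 4-byte char (#3). Advance 4.
Byte at offset 11: 0x6F = 01101111 → 1-byte char (#4). Advance 1.
Byte at offset 12: 0xE1 = 11100001 → 3-byte char (#5). Advance 3.
Byte at offset 15: 0xE4 = 11100100 → 3-byte char (#6). Advance 3.
Byte at offset 18: 0xF0 = 11110000 → 4-byte char (#7). Advance 4.
Byte at offset 22: 0xF0 = 11110000 → 4-byte char (#8). Advance 4.
Byte at offset 26: 0xF4 = 11110100 → 4-byte char (#9). Advance 4.
Reached end at offset 30 after 9 code points.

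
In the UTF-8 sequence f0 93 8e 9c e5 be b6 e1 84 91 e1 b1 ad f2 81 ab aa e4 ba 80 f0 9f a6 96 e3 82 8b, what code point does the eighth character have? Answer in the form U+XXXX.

Offset 0: leading byte 0xF0 = 11110000 → 4-byte char #1 = F0 93 8E 9C.
Offset 4: leading byte 0xE5 = 11100101 → 3-byte char #2 = E5 BE B6.
Offset 7: leading byte 0xE1 = 11100001 → 3-byte char #3 = E1 84 91.
Offset 10: leading byte 0xE1 = 11100001 → 3-byte char #4 = E1 B1 AD.
Offset 13: leading byte 0xF2 = 11110010 → 4-byte char #5 = F2 81 AB AA.
Offset 17: leading byte 0xE4 = 11100100 → 3-byte char #6 = E4 BA 80.
Offset 20: leading byte 0xF0 = 11110000 → 4-byte char #7 = F0 9F A6 96.
Offset 24: leading byte 0xE3 = 11100011 → 3-byte char #8 = E3 82 8B.
Leading byte 0xE3 = 11100011 matches 1110xxxx → 3-byte sequence.
Byte 1: 0xE3 = 11100011, payload 0011 (4 bits).
Byte 2: 0x82 = 10000010 (10xxxxxx ✓), payload 000010.
Byte 3: 0x8B = 10001011 (10xxxxxx ✓), payload 001011.
Concatenate: 0011000010001011 = 0x308B (16 bits → U+308B).

U+308B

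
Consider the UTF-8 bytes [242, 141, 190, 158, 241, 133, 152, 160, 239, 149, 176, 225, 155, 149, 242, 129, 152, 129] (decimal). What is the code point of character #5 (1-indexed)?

U+81601

Offset 0: leading byte 0xF2 = 11110010 → 4-byte char #1 = F2 8D BE 9E.
Offset 4: leading byte 0xF1 = 11110001 → 4-byte char #2 = F1 85 98 A0.
Offset 8: leading byte 0xEF = 11101111 → 3-byte char #3 = EF 95 B0.
Offset 11: leading byte 0xE1 = 11100001 → 3-byte char #4 = E1 9B 95.
Offset 14: leading byte 0xF2 = 11110010 → 4-byte char #5 = F2 81 98 81.
Leading byte 0xF2 = 11110010 matches 11110xxx → 4-byte sequence.
Byte 1: 0xF2 = 11110010, payload 010 (3 bits).
Byte 2: 0x81 = 10000001 (10xxxxxx ✓), payload 000001.
Byte 3: 0x98 = 10011000 (10xxxxxx ✓), payload 011000.
Byte 4: 0x81 = 10000001 (10xxxxxx ✓), payload 000001.
Concatenate: 010000001011000000001 = 0x81601 (21 bits → U+81601).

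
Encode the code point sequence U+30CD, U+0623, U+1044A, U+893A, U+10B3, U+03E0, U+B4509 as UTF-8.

U+30CD: 3-byte form → E3 83 8D.
U+0623: 2-byte form → D8 A3.
U+1044A: 4-byte form → F0 90 91 8A.
U+893A: 3-byte form → E8 A4 BA.
U+10B3: 3-byte form → E1 82 B3.
U+03E0: 2-byte form → CF A0.
U+B4509: 4-byte form → F2 B4 94 89.
Concatenated (21 bytes): E3 83 8D D8 A3 F0 90 91 8A E8 A4 BA E1 82 B3 CF A0 F2 B4 94 89.

E3 83 8D D8 A3 F0 90 91 8A E8 A4 BA E1 82 B3 CF A0 F2 B4 94 89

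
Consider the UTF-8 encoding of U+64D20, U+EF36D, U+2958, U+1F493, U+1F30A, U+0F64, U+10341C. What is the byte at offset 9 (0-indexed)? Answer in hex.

U+64D20 → 4-byte form F1 A4 B4 A0 at offsets 0–3.
U+EF36D → 4-byte form F3 AF 8D AD at offsets 4–7.
U+2958 → 3-byte form E2 A5 98 at offsets 8–10.
Offset 9 falls in char 3's range; it's byte 2 of E2 A5 98 = 0xA5.

0xA5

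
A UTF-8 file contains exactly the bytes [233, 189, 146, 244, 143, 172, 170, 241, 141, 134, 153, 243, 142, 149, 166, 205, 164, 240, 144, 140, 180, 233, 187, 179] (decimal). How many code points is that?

Byte at offset 0: 0xE9 = 11101001 → 3-byte char (#1). Advance 3.
Byte at offset 3: 0xF4 = 11110100 → 4-byte char (#2). Advance 4.
Byte at offset 7: 0xF1 = 11110001 → 4-byte char (#3). Advance 4.
Byte at offset 11: 0xF3 = 11110011 → 4-byte char (#4). Advance 4.
Byte at offset 15: 0xCD = 11001101 → 2-byte char (#5). Advance 2.
Byte at offset 17: 0xF0 = 11110000 → 4-byte char (#6). Advance 4.
Byte at offset 21: 0xE9 = 11101001 → 3-byte char (#7). Advance 3.
Reached end at offset 24 after 7 code points.

7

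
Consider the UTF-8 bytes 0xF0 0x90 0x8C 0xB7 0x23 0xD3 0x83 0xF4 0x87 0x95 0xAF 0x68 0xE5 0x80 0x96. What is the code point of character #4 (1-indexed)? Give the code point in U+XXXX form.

U+10756F

Offset 0: leading byte 0xF0 = 11110000 → 4-byte char #1 = F0 90 8C B7.
Offset 4: leading byte 0x23 = 00100011 → 1-byte char #2 = 23.
Offset 5: leading byte 0xD3 = 11010011 → 2-byte char #3 = D3 83.
Offset 7: leading byte 0xF4 = 11110100 → 4-byte char #4 = F4 87 95 AF.
Leading byte 0xF4 = 11110100 matches 11110xxx → 4-byte sequence.
Byte 1: 0xF4 = 11110100, payload 100 (3 bits).
Byte 2: 0x87 = 10000111 (10xxxxxx ✓), payload 000111.
Byte 3: 0x95 = 10010101 (10xxxxxx ✓), payload 010101.
Byte 4: 0xAF = 10101111 (10xxxxxx ✓), payload 101111.
Concatenate: 100000111010101101111 = 0x10756F (21 bits → U+10756F).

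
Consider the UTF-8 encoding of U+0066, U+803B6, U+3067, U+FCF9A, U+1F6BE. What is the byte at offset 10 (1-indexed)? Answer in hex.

0xBC

1-indexed offset 10 is 0-indexed offset 9.
U+0066 → 1-byte form 66 at offsets 0–0.
U+803B6 → 4-byte form F2 80 8E B6 at offsets 1–4.
U+3067 → 3-byte form E3 81 A7 at offsets 5–7.
U+FCF9A → 4-byte form F3 BC BE 9A at offsets 8–11.
Offset 9 falls in char 4's range; it's byte 2 of F3 BC BE 9A = 0xBC.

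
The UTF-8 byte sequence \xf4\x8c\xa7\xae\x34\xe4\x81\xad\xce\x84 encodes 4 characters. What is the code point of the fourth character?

U+0384

Offset 0: leading byte 0xF4 = 11110100 → 4-byte char #1 = F4 8C A7 AE.
Offset 4: leading byte 0x34 = 00110100 → 1-byte char #2 = 34.
Offset 5: leading byte 0xE4 = 11100100 → 3-byte char #3 = E4 81 AD.
Offset 8: leading byte 0xCE = 11001110 → 2-byte char #4 = CE 84.
Leading byte 0xCE = 11001110 matches 110xxxxx → 2-byte sequence.
Byte 1: 0xCE = 11001110, payload 01110 (5 bits).
Byte 2: 0x84 = 10000100 (10xxxxxx ✓), payload 000100.
Concatenate: 01110000100 = 0x384 (11 bits → U+0384).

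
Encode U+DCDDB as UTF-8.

U+DCDDB = 0xDCDDB = 904667 decimal. In range U+10000–U+10FFFF → 4-byte form: 11110xxx 10xxxxxx 10xxxxxx 10xxxxxx.
Binary (21 bits): 011011100110111011011.
Split 3+6+6+6: 011 | 011100 | 110111 | 011011.
Byte 1: 11110011 = 0xF3.
Byte 2: 10011100 = 0x9C.
Byte 3: 10110111 = 0xB7.
Byte 4: 10011011 = 0x9B.

F3 9C B7 9B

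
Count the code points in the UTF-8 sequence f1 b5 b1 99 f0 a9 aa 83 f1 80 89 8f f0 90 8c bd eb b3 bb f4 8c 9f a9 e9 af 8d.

Byte at offset 0: 0xF1 = 11110001 → 4-byte char (#1). Advance 4.
Byte at offset 4: 0xF0 = 11110000 → 4-byte char (#2). Advance 4.
Byte at offset 8: 0xF1 = 11110001 → 4-byte char (#3). Advance 4.
Byte at offset 12: 0xF0 = 11110000 → 4-byte char (#4). Advance 4.
Byte at offset 16: 0xEB = 11101011 → 3-byte char (#5). Advance 3.
Byte at offset 19: 0xF4 = 11110100 → 4-byte char (#6). Advance 4.
Byte at offset 23: 0xE9 = 11101001 → 3-byte char (#7). Advance 3.
Reached end at offset 26 after 7 code points.

7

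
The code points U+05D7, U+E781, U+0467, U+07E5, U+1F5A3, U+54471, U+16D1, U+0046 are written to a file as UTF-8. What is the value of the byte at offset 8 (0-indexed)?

U+05D7 → 2-byte form D7 97 at offsets 0–1.
U+E781 → 3-byte form EE 9E 81 at offsets 2–4.
U+0467 → 2-byte form D1 A7 at offsets 5–6.
U+07E5 → 2-byte form DF A5 at offsets 7–8.
Offset 8 falls in char 4's range; it's byte 2 of DF A5 = 0xA5.

0xA5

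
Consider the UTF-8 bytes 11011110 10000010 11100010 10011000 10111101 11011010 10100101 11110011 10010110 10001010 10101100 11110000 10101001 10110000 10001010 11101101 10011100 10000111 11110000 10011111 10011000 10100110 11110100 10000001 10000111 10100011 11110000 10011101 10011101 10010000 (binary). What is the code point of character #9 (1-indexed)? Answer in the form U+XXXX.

Offset 0: leading byte 0xDE = 11011110 → 2-byte char #1 = DE 82.
Offset 2: leading byte 0xE2 = 11100010 → 3-byte char #2 = E2 98 BD.
Offset 5: leading byte 0xDA = 11011010 → 2-byte char #3 = DA A5.
Offset 7: leading byte 0xF3 = 11110011 → 4-byte char #4 = F3 96 8A AC.
Offset 11: leading byte 0xF0 = 11110000 → 4-byte char #5 = F0 A9 B0 8A.
Offset 15: leading byte 0xED = 11101101 → 3-byte char #6 = ED 9C 87.
Offset 18: leading byte 0xF0 = 11110000 → 4-byte char #7 = F0 9F 98 A6.
Offset 22: leading byte 0xF4 = 11110100 → 4-byte char #8 = F4 81 87 A3.
Offset 26: leading byte 0xF0 = 11110000 → 4-byte char #9 = F0 9D 9D 90.
Leading byte 0xF0 = 11110000 matches 11110xxx → 4-byte sequence.
Byte 1: 0xF0 = 11110000, payload 000 (3 bits).
Byte 2: 0x9D = 10011101 (10xxxxxx ✓), payload 011101.
Byte 3: 0x9D = 10011101 (10xxxxxx ✓), payload 011101.
Byte 4: 0x90 = 10010000 (10xxxxxx ✓), payload 010000.
Concatenate: 000011101011101010000 = 0x1D750 (21 bits → U+1D750).

U+1D750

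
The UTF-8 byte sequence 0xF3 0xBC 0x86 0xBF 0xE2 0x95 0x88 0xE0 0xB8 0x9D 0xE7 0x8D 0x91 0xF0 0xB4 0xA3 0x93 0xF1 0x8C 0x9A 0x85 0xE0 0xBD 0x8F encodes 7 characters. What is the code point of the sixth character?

U+4C685

Offset 0: leading byte 0xF3 = 11110011 → 4-byte char #1 = F3 BC 86 BF.
Offset 4: leading byte 0xE2 = 11100010 → 3-byte char #2 = E2 95 88.
Offset 7: leading byte 0xE0 = 11100000 → 3-byte char #3 = E0 B8 9D.
Offset 10: leading byte 0xE7 = 11100111 → 3-byte char #4 = E7 8D 91.
Offset 13: leading byte 0xF0 = 11110000 → 4-byte char #5 = F0 B4 A3 93.
Offset 17: leading byte 0xF1 = 11110001 → 4-byte char #6 = F1 8C 9A 85.
Leading byte 0xF1 = 11110001 matches 11110xxx → 4-byte sequence.
Byte 1: 0xF1 = 11110001, payload 001 (3 bits).
Byte 2: 0x8C = 10001100 (10xxxxxx ✓), payload 001100.
Byte 3: 0x9A = 10011010 (10xxxxxx ✓), payload 011010.
Byte 4: 0x85 = 10000101 (10xxxxxx ✓), payload 000101.
Concatenate: 001001100011010000101 = 0x4C685 (21 bits → U+4C685).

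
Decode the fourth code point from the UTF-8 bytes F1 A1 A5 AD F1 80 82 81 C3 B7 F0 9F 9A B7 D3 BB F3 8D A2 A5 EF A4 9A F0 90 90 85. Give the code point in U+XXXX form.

U+1F6B7

Offset 0: leading byte 0xF1 = 11110001 → 4-byte char #1 = F1 A1 A5 AD.
Offset 4: leading byte 0xF1 = 11110001 → 4-byte char #2 = F1 80 82 81.
Offset 8: leading byte 0xC3 = 11000011 → 2-byte char #3 = C3 B7.
Offset 10: leading byte 0xF0 = 11110000 → 4-byte char #4 = F0 9F 9A B7.
Leading byte 0xF0 = 11110000 matches 11110xxx → 4-byte sequence.
Byte 1: 0xF0 = 11110000, payload 000 (3 bits).
Byte 2: 0x9F = 10011111 (10xxxxxx ✓), payload 011111.
Byte 3: 0x9A = 10011010 (10xxxxxx ✓), payload 011010.
Byte 4: 0xB7 = 10110111 (10xxxxxx ✓), payload 110111.
Concatenate: 000011111011010110111 = 0x1F6B7 (21 bits → U+1F6B7).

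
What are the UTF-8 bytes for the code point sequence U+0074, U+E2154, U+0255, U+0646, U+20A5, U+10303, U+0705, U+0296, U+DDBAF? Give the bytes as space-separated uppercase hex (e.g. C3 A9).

U+0074: 1-byte form → 74.
U+E2154: 4-byte form → F3 A2 85 94.
U+0255: 2-byte form → C9 95.
U+0646: 2-byte form → D9 86.
U+20A5: 3-byte form → E2 82 A5.
U+10303: 4-byte form → F0 90 8C 83.
U+0705: 2-byte form → DC 85.
U+0296: 2-byte form → CA 96.
U+DDBAF: 4-byte form → F3 9D AE AF.
Concatenated (24 bytes): 74 F3 A2 85 94 C9 95 D9 86 E2 82 A5 F0 90 8C 83 DC 85 CA 96 F3 9D AE AF.

74 F3 A2 85 94 C9 95 D9 86 E2 82 A5 F0 90 8C 83 DC 85 CA 96 F3 9D AE AF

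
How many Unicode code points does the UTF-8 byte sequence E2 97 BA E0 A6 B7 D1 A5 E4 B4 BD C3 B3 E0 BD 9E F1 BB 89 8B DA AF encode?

Byte at offset 0: 0xE2 = 11100010 → 3-byte char (#1). Advance 3.
Byte at offset 3: 0xE0 = 11100000 → 3-byte char (#2). Advance 3.
Byte at offset 6: 0xD1 = 11010001 → 2-byte char (#3). Advance 2.
Byte at offset 8: 0xE4 = 11100100 → 3-byte char (#4). Advance 3.
Byte at offset 11: 0xC3 = 11000011 → 2-byte char (#5). Advance 2.
Byte at offset 13: 0xE0 = 11100000 → 3-byte char (#6). Advance 3.
Byte at offset 16: 0xF1 = 11110001 → 4-byte char (#7). Advance 4.
Byte at offset 20: 0xDA = 11011010 → 2-byte char (#8). Advance 2.
Reached end at offset 22 after 8 code points.

8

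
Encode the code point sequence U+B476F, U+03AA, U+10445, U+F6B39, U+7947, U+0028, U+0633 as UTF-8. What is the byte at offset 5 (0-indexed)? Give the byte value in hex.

0xAA

U+B476F → 4-byte form F2 B4 9D AF at offsets 0–3.
U+03AA → 2-byte form CE AA at offsets 4–5.
Offset 5 falls in char 2's range; it's byte 2 of CE AA = 0xAA.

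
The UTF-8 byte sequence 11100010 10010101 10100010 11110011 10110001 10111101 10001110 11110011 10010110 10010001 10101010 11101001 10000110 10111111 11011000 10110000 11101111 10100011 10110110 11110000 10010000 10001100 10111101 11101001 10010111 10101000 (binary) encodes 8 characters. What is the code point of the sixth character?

U+F8F6

Offset 0: leading byte 0xE2 = 11100010 → 3-byte char #1 = E2 95 A2.
Offset 3: leading byte 0xF3 = 11110011 → 4-byte char #2 = F3 B1 BD 8E.
Offset 7: leading byte 0xF3 = 11110011 → 4-byte char #3 = F3 96 91 AA.
Offset 11: leading byte 0xE9 = 11101001 → 3-byte char #4 = E9 86 BF.
Offset 14: leading byte 0xD8 = 11011000 → 2-byte char #5 = D8 B0.
Offset 16: leading byte 0xEF = 11101111 → 3-byte char #6 = EF A3 B6.
Leading byte 0xEF = 11101111 matches 1110xxxx → 3-byte sequence.
Byte 1: 0xEF = 11101111, payload 1111 (4 bits).
Byte 2: 0xA3 = 10100011 (10xxxxxx ✓), payload 100011.
Byte 3: 0xB6 = 10110110 (10xxxxxx ✓), payload 110110.
Concatenate: 1111100011110110 = 0xF8F6 (16 bits → U+F8F6).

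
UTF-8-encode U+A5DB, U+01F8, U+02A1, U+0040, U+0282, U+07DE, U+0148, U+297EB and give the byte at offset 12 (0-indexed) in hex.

0xC5

U+A5DB → 3-byte form EA 97 9B at offsets 0–2.
U+01F8 → 2-byte form C7 B8 at offsets 3–4.
U+02A1 → 2-byte form CA A1 at offsets 5–6.
U+0040 → 1-byte form 40 at offsets 7–7.
U+0282 → 2-byte form CA 82 at offsets 8–9.
U+07DE → 2-byte form DF 9E at offsets 10–11.
U+0148 → 2-byte form C5 88 at offsets 12–13.
Offset 12 falls in char 7's range; it's byte 1 of C5 88 = 0xC5.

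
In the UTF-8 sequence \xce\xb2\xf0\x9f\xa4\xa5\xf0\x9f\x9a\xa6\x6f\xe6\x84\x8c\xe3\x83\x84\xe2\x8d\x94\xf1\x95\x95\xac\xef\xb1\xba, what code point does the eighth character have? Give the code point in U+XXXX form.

U+5556C

Offset 0: leading byte 0xCE = 11001110 → 2-byte char #1 = CE B2.
Offset 2: leading byte 0xF0 = 11110000 → 4-byte char #2 = F0 9F A4 A5.
Offset 6: leading byte 0xF0 = 11110000 → 4-byte char #3 = F0 9F 9A A6.
Offset 10: leading byte 0x6F = 01101111 → 1-byte char #4 = 6F.
Offset 11: leading byte 0xE6 = 11100110 → 3-byte char #5 = E6 84 8C.
Offset 14: leading byte 0xE3 = 11100011 → 3-byte char #6 = E3 83 84.
Offset 17: leading byte 0xE2 = 11100010 → 3-byte char #7 = E2 8D 94.
Offset 20: leading byte 0xF1 = 11110001 → 4-byte char #8 = F1 95 95 AC.
Leading byte 0xF1 = 11110001 matches 11110xxx → 4-byte sequence.
Byte 1: 0xF1 = 11110001, payload 001 (3 bits).
Byte 2: 0x95 = 10010101 (10xxxxxx ✓), payload 010101.
Byte 3: 0x95 = 10010101 (10xxxxxx ✓), payload 010101.
Byte 4: 0xAC = 10101100 (10xxxxxx ✓), payload 101100.
Concatenate: 001010101010101101100 = 0x5556C (21 bits → U+5556C).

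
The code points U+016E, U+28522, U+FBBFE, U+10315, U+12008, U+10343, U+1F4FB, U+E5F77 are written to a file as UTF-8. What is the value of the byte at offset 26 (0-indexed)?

U+016E → 2-byte form C5 AE at offsets 0–1.
U+28522 → 4-byte form F0 A8 94 A2 at offsets 2–5.
U+FBBFE → 4-byte form F3 BB AF BE at offsets 6–9.
U+10315 → 4-byte form F0 90 8C 95 at offsets 10–13.
U+12008 → 4-byte form F0 92 80 88 at offsets 14–17.
U+10343 → 4-byte form F0 90 8D 83 at offsets 18–21.
U+1F4FB → 4-byte form F0 9F 93 BB at offsets 22–25.
U+E5F77 → 4-byte form F3 A5 BD B7 at offsets 26–29.
Offset 26 falls in char 8's range; it's byte 1 of F3 A5 BD B7 = 0xF3.

0xF3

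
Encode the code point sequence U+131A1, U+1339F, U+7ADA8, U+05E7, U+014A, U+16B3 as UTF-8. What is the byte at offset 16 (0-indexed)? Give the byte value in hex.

0xE1

U+131A1 → 4-byte form F0 93 86 A1 at offsets 0–3.
U+1339F → 4-byte form F0 93 8E 9F at offsets 4–7.
U+7ADA8 → 4-byte form F1 BA B6 A8 at offsets 8–11.
U+05E7 → 2-byte form D7 A7 at offsets 12–13.
U+014A → 2-byte form C5 8A at offsets 14–15.
U+16B3 → 3-byte form E1 9A B3 at offsets 16–18.
Offset 16 falls in char 6's range; it's byte 1 of E1 9A B3 = 0xE1.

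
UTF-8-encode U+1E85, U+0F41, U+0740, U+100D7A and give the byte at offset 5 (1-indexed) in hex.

0xBD

1-indexed offset 5 is 0-indexed offset 4.
U+1E85 → 3-byte form E1 BA 85 at offsets 0–2.
U+0F41 → 3-byte form E0 BD 81 at offsets 3–5.
Offset 4 falls in char 2's range; it's byte 2 of E0 BD 81 = 0xBD.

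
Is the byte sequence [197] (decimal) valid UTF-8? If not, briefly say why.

invalid (sequence truncated)

Leading byte 0xC5 = 11000101 → 2-byte form, but only 1 byte is present.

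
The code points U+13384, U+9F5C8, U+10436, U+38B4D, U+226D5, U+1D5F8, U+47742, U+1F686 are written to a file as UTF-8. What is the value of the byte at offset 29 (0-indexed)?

0x9F

U+13384 → 4-byte form F0 93 8E 84 at offsets 0–3.
U+9F5C8 → 4-byte form F2 9F 97 88 at offsets 4–7.
U+10436 → 4-byte form F0 90 90 B6 at offsets 8–11.
U+38B4D → 4-byte form F0 B8 AD 8D at offsets 12–15.
U+226D5 → 4-byte form F0 A2 9B 95 at offsets 16–19.
U+1D5F8 → 4-byte form F0 9D 97 B8 at offsets 20–23.
U+47742 → 4-byte form F1 87 9D 82 at offsets 24–27.
U+1F686 → 4-byte form F0 9F 9A 86 at offsets 28–31.
Offset 29 falls in char 8's range; it's byte 2 of F0 9F 9A 86 = 0x9F.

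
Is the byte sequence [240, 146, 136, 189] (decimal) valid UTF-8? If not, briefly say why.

valid

Leading byte 0xF0 = 11110000 → 4-byte form.
Continuation bytes 0x92=10010010, 0x88=10001000, 0xBD=10111101 all match 10xxxxxx.
Decoded value 0x1223D is ≥ 0x10000 (shortest form) and not a surrogate.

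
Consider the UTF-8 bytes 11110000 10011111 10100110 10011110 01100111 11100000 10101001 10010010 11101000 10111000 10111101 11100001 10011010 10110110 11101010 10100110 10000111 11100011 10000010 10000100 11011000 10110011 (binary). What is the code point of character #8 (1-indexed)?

U+0633

Offset 0: leading byte 0xF0 = 11110000 → 4-byte char #1 = F0 9F A6 9E.
Offset 4: leading byte 0x67 = 01100111 → 1-byte char #2 = 67.
Offset 5: leading byte 0xE0 = 11100000 → 3-byte char #3 = E0 A9 92.
Offset 8: leading byte 0xE8 = 11101000 → 3-byte char #4 = E8 B8 BD.
Offset 11: leading byte 0xE1 = 11100001 → 3-byte char #5 = E1 9A B6.
Offset 14: leading byte 0xEA = 11101010 → 3-byte char #6 = EA A6 87.
Offset 17: leading byte 0xE3 = 11100011 → 3-byte char #7 = E3 82 84.
Offset 20: leading byte 0xD8 = 11011000 → 2-byte char #8 = D8 B3.
Leading byte 0xD8 = 11011000 matches 110xxxxx → 2-byte sequence.
Byte 1: 0xD8 = 11011000, payload 11000 (5 bits).
Byte 2: 0xB3 = 10110011 (10xxxxxx ✓), payload 110011.
Concatenate: 11000110011 = 0x633 (11 bits → U+0633).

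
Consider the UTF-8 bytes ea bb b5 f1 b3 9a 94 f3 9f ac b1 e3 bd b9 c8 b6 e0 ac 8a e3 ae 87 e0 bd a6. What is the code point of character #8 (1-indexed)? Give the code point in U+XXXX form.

U+0F66

Offset 0: leading byte 0xEA = 11101010 → 3-byte char #1 = EA BB B5.
Offset 3: leading byte 0xF1 = 11110001 → 4-byte char #2 = F1 B3 9A 94.
Offset 7: leading byte 0xF3 = 11110011 → 4-byte char #3 = F3 9F AC B1.
Offset 11: leading byte 0xE3 = 11100011 → 3-byte char #4 = E3 BD B9.
Offset 14: leading byte 0xC8 = 11001000 → 2-byte char #5 = C8 B6.
Offset 16: leading byte 0xE0 = 11100000 → 3-byte char #6 = E0 AC 8A.
Offset 19: leading byte 0xE3 = 11100011 → 3-byte char #7 = E3 AE 87.
Offset 22: leading byte 0xE0 = 11100000 → 3-byte char #8 = E0 BD A6.
Leading byte 0xE0 = 11100000 matches 1110xxxx → 3-byte sequence.
Byte 1: 0xE0 = 11100000, payload 0000 (4 bits).
Byte 2: 0xBD = 10111101 (10xxxxxx ✓), payload 111101.
Byte 3: 0xA6 = 10100110 (10xxxxxx ✓), payload 100110.
Concatenate: 0000111101100110 = 0xF66 (16 bits → U+0F66).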